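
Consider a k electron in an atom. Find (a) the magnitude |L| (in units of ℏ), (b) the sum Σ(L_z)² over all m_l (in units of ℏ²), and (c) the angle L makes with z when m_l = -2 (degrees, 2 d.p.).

|L| = 2√14 ℏ ≈ 7.483ℏ; Σ(L_z)² = 280 ℏ²; θ(m_l=-2) ≈ 105.50°

For a k orbital, l = 7.
|L| = ℏ√(7·8) = 2√14 ℏ ≈ 7.483ℏ.
Σ m_l² = 280, so Σ(L_z)² = 280 ℏ².
For m_l = -2: cos θ = -2/√56, θ ≈ 105.50°.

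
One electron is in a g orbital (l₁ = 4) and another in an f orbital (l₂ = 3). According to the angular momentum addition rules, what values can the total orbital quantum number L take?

L = 1, 2, 3, 4, 5, 6, 7

The total orbital quantum number L ranges from |l₁ − l₂| to l₁ + l₂ in integer steps.
L ∈ {1, 2, 3, 4, 5, 6, 7}.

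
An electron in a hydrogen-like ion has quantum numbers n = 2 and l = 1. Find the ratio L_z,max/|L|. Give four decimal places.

|L| = √2 ℏ ≈ 1.4142ℏ, while L_z,max = lℏ = 1ℏ.
L_z,max/|L| = 1/√2 = 0.7071.

L_z,max/|L| = 0.7071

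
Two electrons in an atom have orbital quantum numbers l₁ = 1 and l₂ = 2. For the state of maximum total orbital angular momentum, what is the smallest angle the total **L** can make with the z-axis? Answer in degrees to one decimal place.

θ_min ≈ 30.0°

L runs from |1 − 2| = 1 to 1 + 2 = 3.
So L can be 1, 2, 3.
The maximum is L = 3, with |L_tot| = ℏ√(3·4) = 2√3 ℏ.
The minimum angle with z is arccos(3/√12) ≈ 30.0°.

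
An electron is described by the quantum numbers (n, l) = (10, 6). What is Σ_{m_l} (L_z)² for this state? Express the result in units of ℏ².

The allowed m_l values are -6, -5, -4, -3, -2, -1, 0, 1, 2, 3, 4, 5, 6.
Summing m² from −6 to 6: Σ m_l² = 182.

Σ(L_z)² = 182 ℏ²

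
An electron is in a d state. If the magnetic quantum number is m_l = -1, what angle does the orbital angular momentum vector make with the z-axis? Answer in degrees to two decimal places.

θ ≈ 114.09°

For a d orbital, l = 2.
|L|² = l(l+1)ℏ² = 6ℏ², so |L| = √6 ℏ.
L_z = m_l ℏ = −1ℏ.
cos θ = L_z/|L| = -1/√6, so θ ≈ 114.09°.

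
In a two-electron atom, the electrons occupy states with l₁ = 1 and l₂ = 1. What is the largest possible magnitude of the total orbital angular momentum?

Angular momentum addition gives L = |l₁ − l₂|, …, l₁ + l₂.
L ∈ {0, 1, 2}.
The largest magnitude corresponds to L = 2: |L_tot| = ℏ√(2·3) = √6 ℏ.

|L_tot|_max = √6 ℏ ≈ 2.449ℏ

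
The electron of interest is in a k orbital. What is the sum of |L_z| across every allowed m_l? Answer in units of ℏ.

The letter k corresponds to l = 7.
m_l ∈ {-7, -6, -5, -4, -3, -2, -1, 0, 1, 2, 3, 4, 5, 6, 7}.
Σ|m_l| = 2·7(7+1)/2 = 56.

Σ|L_z| = 56 ℏ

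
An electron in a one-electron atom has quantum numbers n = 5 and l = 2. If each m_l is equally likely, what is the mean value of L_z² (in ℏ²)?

⟨L_z²⟩ = 2 ℏ²

m_l runs from −2 to 2, i.e. {-2, -1, 0, 1, 2}.
⟨L_z²⟩ = ℏ²·(Σ m_l²)/(2l+1) = ℏ²·10/5 = 2ℏ².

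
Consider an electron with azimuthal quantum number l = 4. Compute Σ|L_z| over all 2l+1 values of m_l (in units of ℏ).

Σ|L_z| = 20 ℏ

The allowed m_l values are -4, -3, -2, -1, 0, 1, 2, 3, 4.
Σ|m_l| = 2·4(4+1)/2 = 20.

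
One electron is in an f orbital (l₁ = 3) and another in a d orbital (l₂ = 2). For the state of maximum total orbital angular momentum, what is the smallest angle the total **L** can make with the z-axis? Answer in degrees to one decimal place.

By the triangle rule, |l₁ − l₂| ≤ L ≤ l₁ + l₂.
L ∈ {1, 2, 3, 4, 5}.
The maximum is L = 5, with |L_tot| = ℏ√(5·6) = √30 ℏ.
The minimum angle with z is arccos(5/√30) ≈ 24.1°.

θ_min ≈ 24.1°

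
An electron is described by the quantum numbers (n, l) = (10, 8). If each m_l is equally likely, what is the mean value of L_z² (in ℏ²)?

The allowed m_l values are -8, -7, -6, -5, -4, -3, -2, -1, 0, 1, 2, 3, 4, 5, 6, 7, 8.
⟨L_z²⟩ = ℏ²·(Σ m_l²)/(2l+1) = ℏ²·408/17 = 24ℏ².

⟨L_z²⟩ = 24 ℏ²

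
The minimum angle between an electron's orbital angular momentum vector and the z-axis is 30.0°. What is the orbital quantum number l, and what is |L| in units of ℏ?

cos θ_min = l/√(l(l+1)) = √(l/(l+1)), so l/(l+1) = cos²(30.0°) = 0.7500.
l = cos²θ/sin²θ ≈ 3.
Then |L| = ℏ√(3·4) = 2√3 ℏ.

l = 3, |L| = 2√3 ℏ ≈ 3.464ℏ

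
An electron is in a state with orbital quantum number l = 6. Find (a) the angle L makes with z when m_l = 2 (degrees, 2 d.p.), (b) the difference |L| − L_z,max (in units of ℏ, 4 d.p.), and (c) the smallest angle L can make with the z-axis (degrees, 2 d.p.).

θ(m_l=2) ≈ 72.02°; |L|−L_z,max ≈ 0.4807ℏ; θ_min ≈ 22.21°

For m_l = 2: cos θ = 2/√42, θ ≈ 72.02°.
|L| − L_z,max = (√42 − 6)ℏ ≈ 0.4807ℏ.
cos θ_min = 6/√42, so θ_min ≈ 22.21°.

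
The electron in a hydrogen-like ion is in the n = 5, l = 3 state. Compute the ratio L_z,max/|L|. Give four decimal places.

L_z,max/|L| = 0.8660

|L| = 2√3 ℏ ≈ 3.4641ℏ, while L_z,max = lℏ = 3ℏ.
L_z,max/|L| = 3/√12 = 0.8660.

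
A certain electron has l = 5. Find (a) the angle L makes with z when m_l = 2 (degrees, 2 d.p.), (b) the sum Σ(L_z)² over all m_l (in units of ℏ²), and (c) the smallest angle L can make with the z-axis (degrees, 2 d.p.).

For m_l = 2: cos θ = 2/√30, θ ≈ 68.58°.
Σ m_l² = 110, so Σ(L_z)² = 110 ℏ².
cos θ_min = 5/√30, so θ_min ≈ 24.09°.

θ(m_l=2) ≈ 68.58°; Σ(L_z)² = 110 ℏ²; θ_min ≈ 24.09°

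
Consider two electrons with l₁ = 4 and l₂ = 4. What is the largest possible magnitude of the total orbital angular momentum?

|L_tot|_max = 6√2 ℏ ≈ 8.485ℏ

The total orbital quantum number L ranges from |l₁ − l₂| to l₁ + l₂ in integer steps.
So L can be 0, 1, 2, 3, 4, 5, 6, 7, 8.
The largest magnitude corresponds to L = 8: |L_tot| = ℏ√(8·9) = 6√2 ℏ.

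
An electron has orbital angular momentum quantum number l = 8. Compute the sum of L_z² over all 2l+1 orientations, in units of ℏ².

Σ(L_z)² = 408 ℏ²

The allowed m_l values are -8, -7, -6, -5, -4, -3, -2, -1, 0, 1, 2, 3, 4, 5, 6, 7, 8.
Summing m² from −8 to 8: Σ m_l² = 408.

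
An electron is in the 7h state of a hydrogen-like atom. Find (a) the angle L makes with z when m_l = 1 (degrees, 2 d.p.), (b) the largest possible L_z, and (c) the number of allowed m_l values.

θ(m_l=1) ≈ 79.48°; L_z,max = 5ℏ; 11 values

The 7h subshell has l = 5.
For m_l = 1: cos θ = 1/√30, θ ≈ 79.48°.
L_z,max = lℏ = 5ℏ.
There are 2l+1 = 11 values of m_l.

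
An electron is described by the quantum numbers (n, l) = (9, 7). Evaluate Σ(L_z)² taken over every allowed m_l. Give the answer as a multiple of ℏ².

m_l runs from −7 to 7, i.e. {-7, -6, -5, -4, -3, -2, -1, 0, 1, 2, 3, 4, 5, 6, 7}.
Summing m² from −7 to 7: Σ m_l² = 280.

Σ(L_z)² = 280 ℏ²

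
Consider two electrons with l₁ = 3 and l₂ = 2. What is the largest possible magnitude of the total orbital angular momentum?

By the triangle rule, |l₁ − l₂| ≤ L ≤ l₁ + l₂.
L ∈ {1, 2, 3, 4, 5}.
The largest magnitude corresponds to L = 5: |L_tot| = ℏ√(5·6) = √30 ℏ.

|L_tot|_max = √30 ℏ ≈ 5.477ℏ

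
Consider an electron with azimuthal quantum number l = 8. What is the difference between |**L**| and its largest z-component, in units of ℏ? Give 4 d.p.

|L| = 6√2 ℏ ≈ 8.4853ℏ, while L_z,max = lℏ = 8ℏ.
The difference is (6√2 − 8)ℏ ≈ 0.4853ℏ.

|L| − L_z,max ≈ 0.4853ℏ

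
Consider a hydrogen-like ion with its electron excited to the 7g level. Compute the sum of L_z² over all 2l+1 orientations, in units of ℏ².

Σ(L_z)² = 60 ℏ²

The 7g level has l = 4.
The allowed m_l values are -4, -3, -2, -1, 0, 1, 2, 3, 4.
Σ m_l² = l(l+1)(2l+1)/3 = 4·5·9/3 = 60.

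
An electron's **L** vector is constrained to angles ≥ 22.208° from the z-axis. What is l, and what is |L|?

l = 6, |L| = √42 ℏ ≈ 6.481ℏ

cos θ_min = l/√(l(l+1)) = √(l/(l+1)), so l/(l+1) = cos²(22.208°) = 0.8571.
l = cos²θ/sin²θ ≈ 6.
Then |L| = ℏ√(6·7) = √42 ℏ.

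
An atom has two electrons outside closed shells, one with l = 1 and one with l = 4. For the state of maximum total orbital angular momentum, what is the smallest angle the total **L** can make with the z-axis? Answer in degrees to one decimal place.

θ_min ≈ 24.1°

Angular momentum addition gives L = |l₁ − l₂|, …, l₁ + l₂.
Allowed values: L = 3, 4, 5.
The maximum is L = 5, with |L_tot| = ℏ√(5·6) = √30 ℏ.
The minimum angle with z is arccos(5/√30) ≈ 24.1°.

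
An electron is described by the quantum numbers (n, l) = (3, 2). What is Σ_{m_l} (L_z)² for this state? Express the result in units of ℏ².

m_l ∈ {-2, -1, 0, 1, 2}.
Summing m² from −2 to 2: Σ m_l² = 10.

Σ(L_z)² = 10 ℏ²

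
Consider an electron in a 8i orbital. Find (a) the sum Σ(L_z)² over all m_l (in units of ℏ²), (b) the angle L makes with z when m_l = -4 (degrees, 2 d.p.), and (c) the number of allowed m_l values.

8i means n = 8, l = 6.
Σ m_l² = 182, so Σ(L_z)² = 182 ℏ².
For m_l = -4: cos θ = -4/√42, θ ≈ 128.11°.
There are 2l+1 = 13 values of m_l.

Σ(L_z)² = 182 ℏ²; θ(m_l=-4) ≈ 128.11°; 13 values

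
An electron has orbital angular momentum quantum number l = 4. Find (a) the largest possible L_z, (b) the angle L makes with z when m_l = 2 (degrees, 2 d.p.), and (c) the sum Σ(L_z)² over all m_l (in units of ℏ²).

L_z,max = lℏ = 4ℏ.
For m_l = 2: cos θ = 2/√20, θ ≈ 63.43°.
Σ m_l² = 60, so Σ(L_z)² = 60 ℏ².

L_z,max = 4ℏ; θ(m_l=2) ≈ 63.43°; Σ(L_z)² = 60 ℏ²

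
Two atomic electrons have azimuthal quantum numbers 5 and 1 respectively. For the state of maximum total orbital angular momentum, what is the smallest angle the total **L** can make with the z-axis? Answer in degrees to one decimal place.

Angular momentum addition gives L = |l₁ − l₂|, …, l₁ + l₂.
So L can be 4, 5, 6.
The maximum is L = 6, with |L_tot| = ℏ√(6·7) = √42 ℏ.
The minimum angle with z is arccos(6/√42) ≈ 22.2°.

θ_min ≈ 22.2°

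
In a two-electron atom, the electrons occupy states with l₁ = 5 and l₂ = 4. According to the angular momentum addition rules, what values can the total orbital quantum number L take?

L = 1, 2, 3, 4, 5, 6, 7, 8, 9

The total orbital quantum number L ranges from |l₁ − l₂| to l₁ + l₂ in integer steps.
L ∈ {1, 2, 3, 4, 5, 6, 7, 8, 9}.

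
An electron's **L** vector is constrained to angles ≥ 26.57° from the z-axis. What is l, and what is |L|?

cos²θ_min = l/(l+1) = 0.7999.
l = cos²θ/sin²θ ≈ 4.
Then |L| = ℏ√(4·5) = 2√5 ℏ.

l = 4, |L| = 2√5 ℏ ≈ 4.472ℏ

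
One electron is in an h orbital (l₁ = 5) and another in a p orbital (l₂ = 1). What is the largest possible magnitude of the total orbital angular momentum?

|L_tot|_max = √42 ℏ ≈ 6.481ℏ

L runs from |5 − 1| = 4 to 5 + 1 = 6.
Allowed values: L = 4, 5, 6.
The largest magnitude corresponds to L = 6: |L_tot| = ℏ√(6·7) = √42 ℏ.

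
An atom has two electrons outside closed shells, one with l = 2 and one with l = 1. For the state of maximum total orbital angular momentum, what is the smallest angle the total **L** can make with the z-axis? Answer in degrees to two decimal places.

θ_min ≈ 30.00°

By the triangle rule, |l₁ − l₂| ≤ L ≤ l₁ + l₂.
Allowed values: L = 1, 2, 3.
The maximum is L = 3, with |L_tot| = ℏ√(3·4) = 2√3 ℏ.
The minimum angle with z is arccos(3/√12) ≈ 30.00°.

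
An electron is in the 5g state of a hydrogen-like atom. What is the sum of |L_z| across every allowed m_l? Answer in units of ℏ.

Σ|L_z| = 20 ℏ

For 5g, l = 4.
m_l runs from −4 to 4, i.e. {-4, -3, -2, -1, 0, 1, 2, 3, 4}.
Σ|m_l| = l(l+1) = 20.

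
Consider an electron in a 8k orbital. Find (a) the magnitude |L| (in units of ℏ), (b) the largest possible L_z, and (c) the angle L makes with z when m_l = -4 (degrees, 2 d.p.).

The 8k subshell has l = 7.
|L| = ℏ√(7·8) = 2√14 ℏ ≈ 7.483ℏ.
L_z,max = lℏ = 7ℏ.
For m_l = -4: cos θ = -4/√56, θ ≈ 122.31°.

|L| = 2√14 ℏ ≈ 7.483ℏ; L_z,max = 7ℏ; θ(m_l=-4) ≈ 122.31°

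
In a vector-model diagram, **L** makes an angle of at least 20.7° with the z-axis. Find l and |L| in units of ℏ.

cos²θ_min = l/(l+1) = 0.8751.
Solving: l = 7.
Then |L| = ℏ√(7·8) = 2√14 ℏ.

l = 7, |L| = 2√14 ℏ ≈ 7.483ℏ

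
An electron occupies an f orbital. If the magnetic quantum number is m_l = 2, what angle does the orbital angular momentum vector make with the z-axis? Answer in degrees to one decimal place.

An f state has l = 3.
|L| = ℏ√(l(l+1)) = 2√3 ℏ.
L_z = m_l ℏ = 2ℏ.
cos θ = L_z/|L| = 2/√12, so θ ≈ 54.7°.

θ ≈ 54.7°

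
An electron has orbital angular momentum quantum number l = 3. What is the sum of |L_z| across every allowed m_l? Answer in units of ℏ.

The allowed m_l values are -3, -2, -1, 0, 1, 2, 3.
Σ|m_l| = l(l+1) = 12.

Σ|L_z| = 12 ℏ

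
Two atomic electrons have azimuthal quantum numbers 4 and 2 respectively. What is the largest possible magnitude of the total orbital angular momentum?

L runs from |4 − 2| = 2 to 4 + 2 = 6.
L ∈ {2, 3, 4, 5, 6}.
The largest magnitude corresponds to L = 6: |L_tot| = ℏ√(6·7) = √42 ℏ.

|L_tot|_max = √42 ℏ ≈ 6.481ℏ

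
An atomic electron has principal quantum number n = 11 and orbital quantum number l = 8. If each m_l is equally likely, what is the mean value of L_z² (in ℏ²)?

⟨L_z²⟩ = 24 ℏ²

m_l ∈ {-8, -7, -6, -5, -4, -3, -2, -1, 0, 1, 2, 3, 4, 5, 6, 7, 8}.
⟨L_z²⟩ = ℏ²·l(l+1)/3 = 24ℏ².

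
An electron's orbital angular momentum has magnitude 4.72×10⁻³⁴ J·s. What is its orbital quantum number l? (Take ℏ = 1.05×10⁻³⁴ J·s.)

In units of ℏ, |L| ≈ 4.495.
(|L|/ℏ)² = l(l+1) ≈ 20.21 ⇒ l = 4.

l = 4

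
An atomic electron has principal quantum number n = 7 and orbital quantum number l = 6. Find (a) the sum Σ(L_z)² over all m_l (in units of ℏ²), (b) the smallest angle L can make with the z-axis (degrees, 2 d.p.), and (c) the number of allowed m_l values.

Σ m_l² = 182, so Σ(L_z)² = 182 ℏ².
cos θ_min = 6/√42, so θ_min ≈ 22.21°.
There are 2l+1 = 13 values of m_l.

Σ(L_z)² = 182 ℏ²; θ_min ≈ 22.21°; 13 values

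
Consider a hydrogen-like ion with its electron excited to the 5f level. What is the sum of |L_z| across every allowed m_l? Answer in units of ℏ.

The 5f level has l = 3.
The allowed m_l values are -3, -2, -1, 0, 1, 2, 3.
Σ|m_l| = 2·3(3+1)/2 = 12.

Σ|L_z| = 12 ℏ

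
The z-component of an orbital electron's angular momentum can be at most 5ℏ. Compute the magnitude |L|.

The maximum L_z equals lℏ, giving l = 5.
Then |L| = ℏ√(5·6) = √30 ℏ.

|L| = √30 ℏ ≈ 5.477ℏ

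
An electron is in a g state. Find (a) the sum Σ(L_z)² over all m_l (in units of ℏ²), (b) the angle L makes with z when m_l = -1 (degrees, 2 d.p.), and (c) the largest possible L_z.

Σ(L_z)² = 60 ℏ²; θ(m_l=-1) ≈ 102.92°; L_z,max = 4ℏ

A g state has l = 4.
Σ m_l² = 60, so Σ(L_z)² = 60 ℏ².
For m_l = -1: cos θ = -1/√20, θ ≈ 102.92°.
L_z,max = lℏ = 4ℏ.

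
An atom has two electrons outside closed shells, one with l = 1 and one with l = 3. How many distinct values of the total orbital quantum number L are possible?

3

The total orbital quantum number L ranges from |l₁ − l₂| to l₁ + l₂ in integer steps.
L ∈ {2, 3, 4}.
That is 3 values.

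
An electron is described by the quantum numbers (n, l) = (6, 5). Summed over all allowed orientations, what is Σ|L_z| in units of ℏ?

m_l runs from −5 to 5, i.e. {-5, -4, -3, -2, -1, 0, 1, 2, 3, 4, 5}.
Σ|m_l| = l(l+1) = 30.

Σ|L_z| = 30 ℏ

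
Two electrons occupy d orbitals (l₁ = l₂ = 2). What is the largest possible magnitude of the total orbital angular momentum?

|L_tot|_max = 2√5 ℏ ≈ 4.472ℏ

Angular momentum addition gives L = |l₁ − l₂|, …, l₁ + l₂.
Allowed values: L = 0, 1, 2, 3, 4.
The largest magnitude corresponds to L = 4: |L_tot| = ℏ√(4·5) = 2√5 ℏ.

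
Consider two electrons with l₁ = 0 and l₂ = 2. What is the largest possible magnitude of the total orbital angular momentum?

Angular momentum addition gives L = |l₁ − l₂|, …, l₁ + l₂.
L ∈ {2}.
The largest magnitude corresponds to L = 2: |L_tot| = ℏ√(2·3) = √6 ℏ.

|L_tot|_max = √6 ℏ ≈ 2.449ℏ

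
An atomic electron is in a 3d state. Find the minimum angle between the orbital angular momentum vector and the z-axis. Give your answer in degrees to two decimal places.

θ_min ≈ 35.26°

The 3d subshell has l = 2.
|L| = √(l(l+1)) ℏ = √6 ℏ.
The smallest angle corresponds to the largest L_z, i.e. m_l = l = 2, giving L_z = 2ℏ.
cos θ_min = 2/√6, so θ_min ≈ 35.26°.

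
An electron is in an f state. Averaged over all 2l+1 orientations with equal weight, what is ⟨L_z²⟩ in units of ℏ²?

⟨L_z²⟩ = 4 ℏ²

F corresponds to l = 3.
m_l runs from −3 to 3, i.e. {-3, -2, -1, 0, 1, 2, 3}.
Average of L_z² over 7 states: 28/7 ℏ² = 4 ℏ².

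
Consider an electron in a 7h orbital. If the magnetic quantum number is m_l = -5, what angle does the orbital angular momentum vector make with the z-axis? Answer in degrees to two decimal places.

For 7h, l = 5.
|L| = √(l(l+1)) ℏ = √30 ℏ.
L_z = m_l ℏ = −5ℏ.
cos θ = L_z/|L| = -5/√30, so θ ≈ 155.91°.

θ ≈ 155.91°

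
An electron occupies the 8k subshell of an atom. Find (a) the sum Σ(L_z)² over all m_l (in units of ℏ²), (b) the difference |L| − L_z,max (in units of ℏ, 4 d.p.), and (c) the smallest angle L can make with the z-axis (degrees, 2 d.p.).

The 8k subshell has l = 7.
Σ m_l² = 280, so Σ(L_z)² = 280 ℏ².
|L| − L_z,max = (2√14 − 7)ℏ ≈ 0.4833ℏ.
cos θ_min = 7/√56, so θ_min ≈ 20.70°.

Σ(L_z)² = 280 ℏ²; |L|−L_z,max ≈ 0.4833ℏ; θ_min ≈ 20.70°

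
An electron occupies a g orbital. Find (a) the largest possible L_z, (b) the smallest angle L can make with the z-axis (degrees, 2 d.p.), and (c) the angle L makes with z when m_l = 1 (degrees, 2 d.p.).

For a g orbital, l = 4.
L_z,max = lℏ = 4ℏ.
cos θ_min = 4/√20, so θ_min ≈ 26.57°.
For m_l = 1: cos θ = 1/√20, θ ≈ 77.08°.

L_z,max = 4ℏ; θ_min ≈ 26.57°; θ(m_l=1) ≈ 77.08°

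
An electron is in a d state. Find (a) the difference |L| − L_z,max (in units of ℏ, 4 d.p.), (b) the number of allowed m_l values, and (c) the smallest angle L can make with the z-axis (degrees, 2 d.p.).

|L|−L_z,max ≈ 0.4495ℏ; 5 values; θ_min ≈ 35.26°

The letter d corresponds to l = 2.
|L| − L_z,max = (√6 − 2)ℏ ≈ 0.4495ℏ.
There are 2l+1 = 5 values of m_l.
cos θ_min = 2/√6, so θ_min ≈ 35.26°.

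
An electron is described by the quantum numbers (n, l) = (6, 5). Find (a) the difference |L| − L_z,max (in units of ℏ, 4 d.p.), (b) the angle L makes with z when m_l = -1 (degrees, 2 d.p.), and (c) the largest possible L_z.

|L| − L_z,max = (√30 − 5)ℏ ≈ 0.4772ℏ.
For m_l = -1: cos θ = -1/√30, θ ≈ 100.52°.
L_z,max = lℏ = 5ℏ.

|L|−L_z,max ≈ 0.4772ℏ; θ(m_l=-1) ≈ 100.52°; L_z,max = 5ℏ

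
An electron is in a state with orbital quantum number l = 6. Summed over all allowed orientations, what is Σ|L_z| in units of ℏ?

Σ|L_z| = 42 ℏ

The allowed m_l values are -6, -5, -4, -3, -2, -1, 0, 1, 2, 3, 4, 5, 6.
Σ|m_l| = l(l+1) = 42.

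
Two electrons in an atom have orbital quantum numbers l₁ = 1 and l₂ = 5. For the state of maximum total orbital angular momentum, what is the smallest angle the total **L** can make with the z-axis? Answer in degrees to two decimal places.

θ_min ≈ 22.21°

Angular momentum addition gives L = |l₁ − l₂|, …, l₁ + l₂.
Allowed values: L = 4, 5, 6.
The maximum is L = 6, with |L_tot| = ℏ√(6·7) = √42 ℏ.
The minimum angle with z is arccos(6/√42) ≈ 22.21°.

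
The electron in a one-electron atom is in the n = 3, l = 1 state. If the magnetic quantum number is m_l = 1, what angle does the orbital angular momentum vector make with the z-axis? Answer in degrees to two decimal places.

|L|² = l(l+1)ℏ² = 2ℏ², so |L| = √2 ℏ.
L_z = m_l ℏ = 1ℏ.
cos θ = L_z/|L| = 1/√2, so θ ≈ 45.00°.

θ ≈ 45.00°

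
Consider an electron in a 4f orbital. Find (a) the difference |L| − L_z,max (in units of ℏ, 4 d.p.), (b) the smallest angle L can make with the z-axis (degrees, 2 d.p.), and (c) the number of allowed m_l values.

|L|−L_z,max ≈ 0.4641ℏ; θ_min ≈ 30.00°; 7 values

4f means n = 4, l = 3.
|L| − L_z,max = (2√3 − 3)ℏ ≈ 0.4641ℏ.
cos θ_min = 3/√12, so θ_min ≈ 30.00°.
There are 2l+1 = 7 values of m_l.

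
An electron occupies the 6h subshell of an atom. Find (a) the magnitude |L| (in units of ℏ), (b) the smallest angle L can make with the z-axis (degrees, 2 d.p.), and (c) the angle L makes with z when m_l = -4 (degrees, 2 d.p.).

For 6h, l = 5.
|L| = ℏ√(5·6) = √30 ℏ ≈ 5.477ℏ.
cos θ_min = 5/√30, so θ_min ≈ 24.09°.
For m_l = -4: cos θ = -4/√30, θ ≈ 136.91°.

|L| = √30 ℏ ≈ 5.477ℏ; θ_min ≈ 24.09°; θ(m_l=-4) ≈ 136.91°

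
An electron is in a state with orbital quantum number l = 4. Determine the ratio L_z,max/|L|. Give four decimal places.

|L| = 2√5 ℏ ≈ 4.4721ℏ, while L_z,max = lℏ = 4ℏ.
L_z,max/|L| = 4/√20 = 0.8944.

L_z,max/|L| = 0.8944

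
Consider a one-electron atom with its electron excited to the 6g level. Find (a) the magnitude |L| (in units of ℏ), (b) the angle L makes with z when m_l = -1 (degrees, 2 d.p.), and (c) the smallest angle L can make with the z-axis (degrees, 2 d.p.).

|L| = 2√5 ℏ ≈ 4.472ℏ; θ(m_l=-1) ≈ 102.92°; θ_min ≈ 26.57°

The 6g level has l = 4.
|L| = ℏ√(4·5) = 2√5 ℏ ≈ 4.472ℏ.
For m_l = -1: cos θ = -1/√20, θ ≈ 102.92°.
cos θ_min = 4/√20, so θ_min ≈ 26.57°.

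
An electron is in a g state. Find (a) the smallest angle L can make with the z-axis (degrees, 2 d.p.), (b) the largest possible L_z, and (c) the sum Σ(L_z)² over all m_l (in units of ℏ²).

A g state has l = 4.
cos θ_min = 4/√20, so θ_min ≈ 26.57°.
L_z,max = lℏ = 4ℏ.
Σ m_l² = 60, so Σ(L_z)² = 60 ℏ².

θ_min ≈ 26.57°; L_z,max = 4ℏ; Σ(L_z)² = 60 ℏ²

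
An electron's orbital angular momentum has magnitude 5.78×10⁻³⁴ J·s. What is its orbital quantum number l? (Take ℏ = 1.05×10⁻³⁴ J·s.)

|L|/ℏ = (5.78×10⁻³⁴)/(1.05×10⁻³⁴) ≈ 5.505.
(|L|/ℏ)² = l(l+1) ≈ 30.30 ⇒ l = 5.

l = 5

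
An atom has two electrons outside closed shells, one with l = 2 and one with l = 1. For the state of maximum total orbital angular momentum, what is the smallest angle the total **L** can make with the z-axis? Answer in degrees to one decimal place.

The total orbital quantum number L ranges from |l₁ − l₂| to l₁ + l₂ in integer steps.
Allowed values: L = 1, 2, 3.
The maximum is L = 3, with |L_tot| = ℏ√(3·4) = 2√3 ℏ.
The minimum angle with z is arccos(3/√12) ≈ 30.0°.

θ_min ≈ 30.0°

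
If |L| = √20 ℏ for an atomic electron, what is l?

l = 4

|L| = ℏ√(l(l+1)), so l(l+1) = 20.
l² + l − 20 = 0 ⇒ l = 4.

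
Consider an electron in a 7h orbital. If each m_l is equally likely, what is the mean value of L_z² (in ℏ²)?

For 7h, l = 5.
m_l runs from −5 to 5, i.e. {-5, -4, -3, -2, -1, 0, 1, 2, 3, 4, 5}.
Average of L_z² over 11 states: 110/11 ℏ² = 10 ℏ².

⟨L_z²⟩ = 10 ℏ²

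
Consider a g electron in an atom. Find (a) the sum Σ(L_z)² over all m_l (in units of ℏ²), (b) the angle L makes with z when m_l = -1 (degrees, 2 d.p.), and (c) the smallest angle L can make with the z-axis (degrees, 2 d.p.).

For a g orbital, l = 4.
Σ m_l² = 60, so Σ(L_z)² = 60 ℏ².
For m_l = -1: cos θ = -1/√20, θ ≈ 102.92°.
cos θ_min = 4/√20, so θ_min ≈ 26.57°.

Σ(L_z)² = 60 ℏ²; θ(m_l=-1) ≈ 102.92°; θ_min ≈ 26.57°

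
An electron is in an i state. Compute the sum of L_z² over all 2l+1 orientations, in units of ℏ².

An i state has l = 6.
m_l ∈ {-6, -5, -4, -3, -2, -1, 0, 1, 2, 3, 4, 5, 6}.
Σ m_l² = l(l+1)(2l+1)/3 = 6·7·13/3 = 182.

Σ(L_z)² = 182 ℏ²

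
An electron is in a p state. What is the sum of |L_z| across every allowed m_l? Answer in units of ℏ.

Σ|L_z| = 2 ℏ

For a p orbital, l = 1.
The allowed m_l values are -1, 0, 1.
Σ|m_l| = 2(1+2+…+1) = 2.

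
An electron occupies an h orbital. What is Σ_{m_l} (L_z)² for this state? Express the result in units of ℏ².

For an h orbital, l = 5.
m_l ∈ {-5, -4, -3, -2, -1, 0, 1, 2, 3, 4, 5}.
Summing m² from −5 to 5: Σ m_l² = 110.

Σ(L_z)² = 110 ℏ²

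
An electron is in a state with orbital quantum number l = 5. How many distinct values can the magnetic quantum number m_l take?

11

The number of m_l values is 2l + 1 = 2·5 + 1 = 11.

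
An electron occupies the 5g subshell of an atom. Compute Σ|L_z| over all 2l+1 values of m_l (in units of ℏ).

Σ|L_z| = 20 ℏ

5g means n = 5, l = 4.
The allowed m_l values are -4, -3, -2, -1, 0, 1, 2, 3, 4.
Σ|m_l| = l(l+1) = 20.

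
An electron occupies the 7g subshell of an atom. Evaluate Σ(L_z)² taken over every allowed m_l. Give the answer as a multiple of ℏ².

The 7g subshell has l = 4.
m_l runs from −4 to 4, i.e. {-4, -3, -2, -1, 0, 1, 2, 3, 4}.
Σ m_l² = l(l+1)(2l+1)/3 = 4·5·9/3 = 60.

Σ(L_z)² = 60 ℏ²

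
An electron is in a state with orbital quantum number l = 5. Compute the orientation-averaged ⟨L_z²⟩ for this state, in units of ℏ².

The allowed m_l values are -5, -4, -3, -2, -1, 0, 1, 2, 3, 4, 5.
Average of L_z² over 11 states: 110/11 ℏ² = 10 ℏ².

⟨L_z²⟩ = 10 ℏ²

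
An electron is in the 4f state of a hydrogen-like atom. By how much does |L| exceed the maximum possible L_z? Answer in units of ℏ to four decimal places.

For 4f, l = 3.
|L| = 2√3 ℏ ≈ 3.4641ℏ, while L_z,max = lℏ = 3ℏ.
The difference is (2√3 − 3)ℏ ≈ 0.4641ℏ.

|L| − L_z,max ≈ 0.4641ℏ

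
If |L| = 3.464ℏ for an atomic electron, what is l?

|L| = ℏ√(l(l+1)), so l(l+1) = 12.
l² + l − 12 = 0 ⇒ l = 3.

l = 3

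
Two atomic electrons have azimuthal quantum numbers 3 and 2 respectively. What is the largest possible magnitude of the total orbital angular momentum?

L runs from |3 − 2| = 1 to 3 + 2 = 5.
Allowed values: L = 1, 2, 3, 4, 5.
The largest magnitude corresponds to L = 5: |L_tot| = ℏ√(5·6) = √30 ℏ.

|L_tot|_max = √30 ℏ ≈ 5.477ℏ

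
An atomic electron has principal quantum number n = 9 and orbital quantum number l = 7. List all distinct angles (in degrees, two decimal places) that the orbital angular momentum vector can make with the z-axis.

θ ∈ {20.70°, 36.70°, 48.08°, 57.69°, 66.37°, 74.50°, 82.32°, 90.00°, 97.68°, 105.50°, 113.63°, 122.31°, 131.92°, 143.30°, 159.30°}

|L| = √(l(l+1)) ℏ = 2√14 ℏ.
cos θ = m_l/√56 for each m_l ∈ {-7, -6, -5, -4, -3, -2, -1, 0, 1, 2, 3, 4, 5, 6, 7}.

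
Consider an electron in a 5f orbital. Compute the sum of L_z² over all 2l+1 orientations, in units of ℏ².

The 5f subshell has l = 3.
m_l runs from −3 to 3, i.e. {-3, -2, -1, 0, 1, 2, 3}.
Σ m_l² = 2·(1 + 4 + 9) = 28.

Σ(L_z)² = 28 ℏ²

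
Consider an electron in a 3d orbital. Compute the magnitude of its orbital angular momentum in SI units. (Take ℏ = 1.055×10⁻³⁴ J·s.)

The 3d subshell has l = 2.
|L| = ℏ√(l(l+1)) = ℏ√(2·3) = √6 ℏ
Numerically, |L| = 2.449 × (1.055×10⁻³⁴ J·s) = 2.584×10⁻³⁴ J·s.

|L| = 2.584×10⁻³⁴ J·s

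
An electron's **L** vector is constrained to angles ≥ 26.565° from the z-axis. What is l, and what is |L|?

l = 4, |L| = 2√5 ℏ ≈ 4.472ℏ

At minimum angle, m_l = l, so cos θ = l/√(l(l+1)); cos²θ = l/(l+1) = 0.8000.
Thus l = 0.8000/(1 − 0.8000) ≈ 4.
Then |L| = ℏ√(4·5) = 2√5 ℏ.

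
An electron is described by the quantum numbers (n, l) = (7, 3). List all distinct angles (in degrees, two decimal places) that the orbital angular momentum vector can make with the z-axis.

|L| = ℏ√(l(l+1)) = 2√3 ℏ.
cos θ = m_l/√12 for each m_l ∈ {-3, -2, -1, 0, 1, 2, 3}.

θ ∈ {30.00°, 54.74°, 73.22°, 90.00°, 106.78°, 125.26°, 150.00°}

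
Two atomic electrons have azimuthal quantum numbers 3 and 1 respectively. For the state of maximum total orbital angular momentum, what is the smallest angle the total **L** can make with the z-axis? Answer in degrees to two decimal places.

θ_min ≈ 26.57°

Angular momentum addition gives L = |l₁ − l₂|, …, l₁ + l₂.
L ∈ {2, 3, 4}.
The maximum is L = 4, with |L_tot| = ℏ√(4·5) = 2√5 ℏ.
The minimum angle with z is arccos(4/√20) ≈ 26.57°.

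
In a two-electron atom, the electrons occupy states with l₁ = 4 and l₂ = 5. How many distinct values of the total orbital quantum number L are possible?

The total orbital quantum number L ranges from |l₁ − l₂| to l₁ + l₂ in integer steps.
L ∈ {1, 2, 3, 4, 5, 6, 7, 8, 9}.
That is 9 values.

9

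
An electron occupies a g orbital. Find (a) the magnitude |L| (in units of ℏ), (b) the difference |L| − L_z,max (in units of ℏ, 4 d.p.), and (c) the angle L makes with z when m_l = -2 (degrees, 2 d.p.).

|L| = 2√5 ℏ ≈ 4.472ℏ; |L|−L_z,max ≈ 0.4721ℏ; θ(m_l=-2) ≈ 116.57°

For a g orbital, l = 4.
|L| = ℏ√(4·5) = 2√5 ℏ ≈ 4.472ℏ.
|L| − L_z,max = (2√5 − 4)ℏ ≈ 0.4721ℏ.
For m_l = -2: cos θ = -2/√20, θ ≈ 116.57°.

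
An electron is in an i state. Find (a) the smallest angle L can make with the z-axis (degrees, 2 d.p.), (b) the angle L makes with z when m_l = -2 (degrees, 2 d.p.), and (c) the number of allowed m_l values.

θ_min ≈ 22.21°; θ(m_l=-2) ≈ 107.98°; 13 values

An i state has l = 6.
cos θ_min = 6/√42, so θ_min ≈ 22.21°.
For m_l = -2: cos θ = -2/√42, θ ≈ 107.98°.
There are 2l+1 = 13 values of m_l.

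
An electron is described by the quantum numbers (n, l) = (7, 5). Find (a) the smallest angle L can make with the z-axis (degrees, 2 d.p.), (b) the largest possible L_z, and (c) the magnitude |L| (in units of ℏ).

θ_min ≈ 24.09°; L_z,max = 5ℏ; |L| = √30 ℏ ≈ 5.477ℏ

cos θ_min = 5/√30, so θ_min ≈ 24.09°.
L_z,max = lℏ = 5ℏ.
|L| = ℏ√(5·6) = √30 ℏ ≈ 5.477ℏ.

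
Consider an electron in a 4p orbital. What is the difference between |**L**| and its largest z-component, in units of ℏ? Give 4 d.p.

The 4p subshell has l = 1.
|L| = √2 ℏ ≈ 1.4142ℏ, while L_z,max = lℏ = 1ℏ.
The difference is (√2 − 1)ℏ ≈ 0.4142ℏ.

|L| − L_z,max ≈ 0.4142ℏ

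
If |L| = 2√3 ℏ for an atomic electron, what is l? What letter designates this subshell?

l = 3 (f orbital)

Since |L|² = l(l+1)ℏ², l(l+1) = 12.
l² + l − 12 = 0 ⇒ l = 3.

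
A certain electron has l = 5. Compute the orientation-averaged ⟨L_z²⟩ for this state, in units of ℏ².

The allowed m_l values are -5, -4, -3, -2, -1, 0, 1, 2, 3, 4, 5.
⟨L_z²⟩ = ℏ²·(Σ m_l²)/(2l+1) = ℏ²·110/11 = 10ℏ².

⟨L_z²⟩ = 10 ℏ²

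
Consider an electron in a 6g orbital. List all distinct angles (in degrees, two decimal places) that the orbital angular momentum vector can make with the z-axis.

6g means n = 6, l = 4.
|L|² = l(l+1)ℏ² = 20ℏ², so |L| = 2√5 ℏ.
cos θ = m_l/√20 for each m_l ∈ {-4, -3, -2, -1, 0, 1, 2, 3, 4}.

θ ∈ {26.57°, 47.87°, 63.43°, 77.08°, 90.00°, 102.92°, 116.57°, 132.13°, 153.43°}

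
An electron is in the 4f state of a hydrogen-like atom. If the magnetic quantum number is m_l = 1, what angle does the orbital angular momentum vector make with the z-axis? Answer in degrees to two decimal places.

θ ≈ 73.22°

The 4f subshell has l = 3.
|L| = ℏ√(l(l+1)) = 2√3 ℏ.
L_z = m_l ℏ = 1ℏ.
cos θ = L_z/|L| = 1/√12, so θ ≈ 73.22°.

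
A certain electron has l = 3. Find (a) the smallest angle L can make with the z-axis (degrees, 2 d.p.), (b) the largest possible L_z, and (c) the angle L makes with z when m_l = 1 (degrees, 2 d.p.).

cos θ_min = 3/√12, so θ_min ≈ 30.00°.
L_z,max = lℏ = 3ℏ.
For m_l = 1: cos θ = 1/√12, θ ≈ 73.22°.

θ_min ≈ 30.00°; L_z,max = 3ℏ; θ(m_l=1) ≈ 73.22°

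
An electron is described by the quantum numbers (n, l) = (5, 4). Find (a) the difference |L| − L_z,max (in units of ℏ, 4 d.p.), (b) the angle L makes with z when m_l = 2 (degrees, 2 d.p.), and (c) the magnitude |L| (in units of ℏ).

|L| − L_z,max = (2√5 − 4)ℏ ≈ 0.4721ℏ.
For m_l = 2: cos θ = 2/√20, θ ≈ 63.43°.
|L| = ℏ√(4·5) = 2√5 ℏ ≈ 4.472ℏ.

|L|−L_z,max ≈ 0.4721ℏ; θ(m_l=2) ≈ 63.43°; |L| = 2√5 ℏ ≈ 4.472ℏ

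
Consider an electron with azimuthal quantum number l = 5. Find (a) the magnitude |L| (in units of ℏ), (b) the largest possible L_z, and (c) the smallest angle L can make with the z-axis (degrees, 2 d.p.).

|L| = ℏ√(5·6) = √30 ℏ ≈ 5.477ℏ.
L_z,max = lℏ = 5ℏ.
cos θ_min = 5/√30, so θ_min ≈ 24.09°.

|L| = √30 ℏ ≈ 5.477ℏ; L_z,max = 5ℏ; θ_min ≈ 24.09°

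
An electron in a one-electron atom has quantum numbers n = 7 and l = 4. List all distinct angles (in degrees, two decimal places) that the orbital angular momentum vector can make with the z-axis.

|L| = ℏ√(l(l+1)) = 2√5 ℏ.
cos θ = m_l/√20 for each m_l ∈ {-4, -3, -2, -1, 0, 1, 2, 3, 4}.

θ ∈ {26.57°, 47.87°, 63.43°, 77.08°, 90.00°, 102.92°, 116.57°, 132.13°, 153.43°}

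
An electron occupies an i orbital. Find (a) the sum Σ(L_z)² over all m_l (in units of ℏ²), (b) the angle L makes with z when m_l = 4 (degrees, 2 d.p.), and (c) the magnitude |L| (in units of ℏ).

Σ(L_z)² = 182 ℏ²; θ(m_l=4) ≈ 51.89°; |L| = √42 ℏ ≈ 6.481ℏ

The letter i corresponds to l = 6.
Σ m_l² = 182, so Σ(L_z)² = 182 ℏ².
For m_l = 4: cos θ = 4/√42, θ ≈ 51.89°.
|L| = ℏ√(6·7) = √42 ℏ ≈ 6.481ℏ.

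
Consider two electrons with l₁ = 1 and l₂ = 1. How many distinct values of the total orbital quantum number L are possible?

L runs from |1 − 1| = 0 to 1 + 1 = 2.
So L can be 0, 1, 2.
That is 3 values.

3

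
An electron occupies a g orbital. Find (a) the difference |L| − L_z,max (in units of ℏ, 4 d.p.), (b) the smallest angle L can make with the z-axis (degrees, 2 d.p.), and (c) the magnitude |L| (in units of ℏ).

|L|−L_z,max ≈ 0.4721ℏ; θ_min ≈ 26.57°; |L| = 2√5 ℏ ≈ 4.472ℏ

For a g orbital, l = 4.
|L| − L_z,max = (2√5 − 4)ℏ ≈ 0.4721ℏ.
cos θ_min = 4/√20, so θ_min ≈ 26.57°.
|L| = ℏ√(4·5) = 2√5 ℏ ≈ 4.472ℏ.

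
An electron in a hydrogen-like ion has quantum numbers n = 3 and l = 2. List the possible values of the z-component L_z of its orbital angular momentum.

L_z ∈ {−2ℏ, −ℏ, 0, ℏ, 2ℏ}

L_z = m_l ℏ with m_l ranging from −l to +l in integer steps.
For l = 2: m_l ∈ {-2, -1, 0, 1, 2}.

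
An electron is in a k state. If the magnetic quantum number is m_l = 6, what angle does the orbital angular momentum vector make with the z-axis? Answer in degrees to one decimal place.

For a k orbital, l = 7.
|L|² = l(l+1)ℏ² = 56ℏ², so |L| = 2√14 ℏ.
L_z = m_l ℏ = 6ℏ.
cos θ = L_z/|L| = 6/√56, so θ ≈ 36.7°.

θ ≈ 36.7°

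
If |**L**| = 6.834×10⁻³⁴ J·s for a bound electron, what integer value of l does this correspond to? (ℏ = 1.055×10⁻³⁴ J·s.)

|L|/ℏ = (6.834×10⁻³⁴)/(1.055×10⁻³⁴) ≈ 6.478.
(|L|/ℏ)² = l(l+1) ≈ 41.96 ⇒ l = 6.

l = 6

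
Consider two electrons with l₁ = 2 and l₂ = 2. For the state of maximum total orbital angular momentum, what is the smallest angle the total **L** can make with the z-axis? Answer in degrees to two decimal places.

Angular momentum addition gives L = |l₁ − l₂|, …, l₁ + l₂.
Allowed values: L = 0, 1, 2, 3, 4.
The maximum is L = 4, with |L_tot| = ℏ√(4·5) = 2√5 ℏ.
The minimum angle with z is arccos(4/√20) ≈ 26.57°.

θ_min ≈ 26.57°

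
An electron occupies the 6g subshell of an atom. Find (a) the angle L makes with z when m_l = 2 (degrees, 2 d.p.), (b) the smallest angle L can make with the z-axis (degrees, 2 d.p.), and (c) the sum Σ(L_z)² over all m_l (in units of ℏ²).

θ(m_l=2) ≈ 63.43°; θ_min ≈ 26.57°; Σ(L_z)² = 60 ℏ²

6g means n = 6, l = 4.
For m_l = 2: cos θ = 2/√20, θ ≈ 63.43°.
cos θ_min = 4/√20, so θ_min ≈ 26.57°.
Σ m_l² = 60, so Σ(L_z)² = 60 ℏ².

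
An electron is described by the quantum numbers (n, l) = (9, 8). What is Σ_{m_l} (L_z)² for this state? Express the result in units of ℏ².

Σ(L_z)² = 408 ℏ²

The allowed m_l values are -8, -7, -6, -5, -4, -3, -2, -1, 0, 1, 2, 3, 4, 5, 6, 7, 8.
Σ m_l² = l(l+1)(2l+1)/3 = 8·9·17/3 = 408.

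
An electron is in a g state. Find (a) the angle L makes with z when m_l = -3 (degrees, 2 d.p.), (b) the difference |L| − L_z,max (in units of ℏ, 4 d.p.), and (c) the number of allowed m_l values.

A g state has l = 4.
For m_l = -3: cos θ = -3/√20, θ ≈ 132.13°.
|L| − L_z,max = (2√5 − 4)ℏ ≈ 0.4721ℏ.
There are 2l+1 = 9 values of m_l.

θ(m_l=-3) ≈ 132.13°; |L|−L_z,max ≈ 0.4721ℏ; 9 values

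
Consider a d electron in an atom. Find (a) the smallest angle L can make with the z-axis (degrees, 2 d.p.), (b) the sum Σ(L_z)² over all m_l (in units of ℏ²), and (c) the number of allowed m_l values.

The letter d corresponds to l = 2.
cos θ_min = 2/√6, so θ_min ≈ 35.26°.
Σ m_l² = 10, so Σ(L_z)² = 10 ℏ².
There are 2l+1 = 5 values of m_l.

θ_min ≈ 35.26°; Σ(L_z)² = 10 ℏ²; 5 values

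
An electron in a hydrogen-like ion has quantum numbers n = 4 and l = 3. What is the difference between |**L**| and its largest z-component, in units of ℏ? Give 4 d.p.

|L| − L_z,max ≈ 0.4641ℏ

|L| = 2√3 ℏ ≈ 3.4641ℏ, while L_z,max = lℏ = 3ℏ.
The difference is (2√3 − 3)ℏ ≈ 0.4641ℏ.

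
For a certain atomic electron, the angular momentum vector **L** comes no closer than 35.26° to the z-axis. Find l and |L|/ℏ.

At minimum angle, m_l = l, so cos θ = l/√(l(l+1)); cos²θ = l/(l+1) = 0.6667.
Solving: l = 2.
Then |L| = ℏ√(2·3) = √6 ℏ.

l = 2, |L| = √6 ℏ ≈ 2.449ℏ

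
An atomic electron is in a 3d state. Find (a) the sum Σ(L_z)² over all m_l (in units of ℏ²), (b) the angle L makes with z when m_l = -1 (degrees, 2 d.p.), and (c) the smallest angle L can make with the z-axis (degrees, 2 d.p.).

The 3d subshell has l = 2.
Σ m_l² = 10, so Σ(L_z)² = 10 ℏ².
For m_l = -1: cos θ = -1/√6, θ ≈ 114.09°.
cos θ_min = 2/√6, so θ_min ≈ 35.26°.

Σ(L_z)² = 10 ℏ²; θ(m_l=-1) ≈ 114.09°; θ_min ≈ 35.26°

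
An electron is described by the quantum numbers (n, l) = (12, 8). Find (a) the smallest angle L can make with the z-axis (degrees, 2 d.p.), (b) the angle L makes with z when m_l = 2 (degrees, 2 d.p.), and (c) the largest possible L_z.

cos θ_min = 8/√72, so θ_min ≈ 19.47°.
For m_l = 2: cos θ = 2/√72, θ ≈ 76.37°.
L_z,max = lℏ = 8ℏ.

θ_min ≈ 19.47°; θ(m_l=2) ≈ 76.37°; L_z,max = 8ℏ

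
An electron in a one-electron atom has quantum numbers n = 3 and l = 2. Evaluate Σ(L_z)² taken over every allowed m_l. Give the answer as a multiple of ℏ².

Σ(L_z)² = 10 ℏ²

The allowed m_l values are -2, -1, 0, 1, 2.
Summing m² from −2 to 2: Σ m_l² = 10.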